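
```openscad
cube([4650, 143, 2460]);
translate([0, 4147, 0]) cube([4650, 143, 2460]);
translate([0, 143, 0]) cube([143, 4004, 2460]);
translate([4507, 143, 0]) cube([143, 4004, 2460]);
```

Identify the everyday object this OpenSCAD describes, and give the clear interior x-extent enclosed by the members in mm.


A house (or room) frame. The interior width is 4364 mm.

Four 2460 mm walls enclosing a rectangle with no floor or roof — a room or house frame. Outside width is 4650 mm and wall thickness is 143 mm, so the interior width is 4650 − 2 × 143 = 4364 mm.


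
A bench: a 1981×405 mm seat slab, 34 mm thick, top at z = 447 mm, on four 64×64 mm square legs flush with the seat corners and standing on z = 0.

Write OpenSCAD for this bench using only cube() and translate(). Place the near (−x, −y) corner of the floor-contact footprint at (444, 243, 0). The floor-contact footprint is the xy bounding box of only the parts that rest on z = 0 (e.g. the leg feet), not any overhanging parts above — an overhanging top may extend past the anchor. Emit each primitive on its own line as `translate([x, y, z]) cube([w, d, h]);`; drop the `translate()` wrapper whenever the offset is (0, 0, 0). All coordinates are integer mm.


// leg_h = 447 − 34 = 413
translate([444, 243, 413]) cube([1981, 405, 34]);
translate([444, 243, 0]) cube([64, 64, 413]);
translate([444, 584, 0]) cube([64, 64, 413]);
translate([2361, 243, 0]) cube([64, 64, 413]);
translate([2361, 584, 0]) cube([64, 64, 413]);


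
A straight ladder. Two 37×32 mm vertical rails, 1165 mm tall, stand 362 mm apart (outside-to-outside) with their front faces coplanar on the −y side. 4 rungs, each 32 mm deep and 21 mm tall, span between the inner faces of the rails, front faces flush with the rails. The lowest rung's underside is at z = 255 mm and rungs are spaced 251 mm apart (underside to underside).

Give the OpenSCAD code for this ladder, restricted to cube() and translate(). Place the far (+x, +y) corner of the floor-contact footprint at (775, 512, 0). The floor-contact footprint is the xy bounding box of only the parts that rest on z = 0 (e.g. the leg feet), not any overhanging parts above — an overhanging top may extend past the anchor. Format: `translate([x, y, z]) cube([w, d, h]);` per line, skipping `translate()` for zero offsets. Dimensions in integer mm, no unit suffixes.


// rung span = 362 - 2*37 = 288
// rung[k] z = 255 + k*251
translate([413, 480, 0]) cube([37, 32, 1165]);
translate([738, 480, 0]) cube([37, 32, 1165]);
translate([450, 480, 255]) cube([288, 32, 21]);
translate([450, 480, 506]) cube([288, 32, 21]);
translate([450, 480, 757]) cube([288, 32, 21]);
translate([450, 480, 1008]) cube([288, 32, 21]);


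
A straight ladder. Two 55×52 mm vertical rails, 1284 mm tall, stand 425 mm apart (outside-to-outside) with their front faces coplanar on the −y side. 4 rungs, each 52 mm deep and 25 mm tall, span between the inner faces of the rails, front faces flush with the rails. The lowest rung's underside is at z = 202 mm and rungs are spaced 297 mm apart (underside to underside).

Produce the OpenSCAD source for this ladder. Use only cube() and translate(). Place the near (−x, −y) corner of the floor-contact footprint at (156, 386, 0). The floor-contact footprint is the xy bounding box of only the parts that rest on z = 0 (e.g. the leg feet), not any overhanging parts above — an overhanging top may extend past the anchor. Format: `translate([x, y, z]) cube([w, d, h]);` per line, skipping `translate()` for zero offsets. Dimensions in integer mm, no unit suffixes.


translate([156, 386, 0]) cube([55, 52, 1284]);
translate([526, 386, 0]) cube([55, 52, 1284]);
translate([211, 386, 202]) cube([315, 52, 25]);
translate([211, 386, 499]) cube([315, 52, 25]);
translate([211, 386, 796]) cube([315, 52, 25]);
translate([211, 386, 1093]) cube([315, 52, 25]);


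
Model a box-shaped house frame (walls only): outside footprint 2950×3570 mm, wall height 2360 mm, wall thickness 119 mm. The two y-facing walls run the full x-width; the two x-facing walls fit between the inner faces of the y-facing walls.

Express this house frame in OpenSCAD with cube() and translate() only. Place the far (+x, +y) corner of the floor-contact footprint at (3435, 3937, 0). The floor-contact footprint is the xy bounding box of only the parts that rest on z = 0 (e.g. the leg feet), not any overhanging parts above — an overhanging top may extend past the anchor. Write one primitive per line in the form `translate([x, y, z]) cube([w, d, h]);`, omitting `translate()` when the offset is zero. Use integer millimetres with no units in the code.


translate([485, 367, 0]) cube([2950, 119, 2360]);
translate([485, 3818, 0]) cube([2950, 119, 2360]);
translate([485, 486, 0]) cube([119, 3332, 2360]);
translate([3316, 486, 0]) cube([119, 3332, 2360]);


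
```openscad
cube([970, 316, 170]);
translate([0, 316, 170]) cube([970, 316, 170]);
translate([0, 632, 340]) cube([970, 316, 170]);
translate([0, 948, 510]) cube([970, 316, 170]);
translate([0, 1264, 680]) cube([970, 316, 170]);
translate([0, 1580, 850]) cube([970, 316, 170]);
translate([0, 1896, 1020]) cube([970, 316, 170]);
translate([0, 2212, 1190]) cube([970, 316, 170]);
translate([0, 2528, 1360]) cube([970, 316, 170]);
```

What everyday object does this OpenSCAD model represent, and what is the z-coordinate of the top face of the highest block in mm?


A staircase. The total rise is 1530 mm.

9 identical blocks, each offset up and back from the previous — a staircase. Each step is 170 mm tall and there are 9 of them, so the total rise is 9 × 170 = 1530 mm.


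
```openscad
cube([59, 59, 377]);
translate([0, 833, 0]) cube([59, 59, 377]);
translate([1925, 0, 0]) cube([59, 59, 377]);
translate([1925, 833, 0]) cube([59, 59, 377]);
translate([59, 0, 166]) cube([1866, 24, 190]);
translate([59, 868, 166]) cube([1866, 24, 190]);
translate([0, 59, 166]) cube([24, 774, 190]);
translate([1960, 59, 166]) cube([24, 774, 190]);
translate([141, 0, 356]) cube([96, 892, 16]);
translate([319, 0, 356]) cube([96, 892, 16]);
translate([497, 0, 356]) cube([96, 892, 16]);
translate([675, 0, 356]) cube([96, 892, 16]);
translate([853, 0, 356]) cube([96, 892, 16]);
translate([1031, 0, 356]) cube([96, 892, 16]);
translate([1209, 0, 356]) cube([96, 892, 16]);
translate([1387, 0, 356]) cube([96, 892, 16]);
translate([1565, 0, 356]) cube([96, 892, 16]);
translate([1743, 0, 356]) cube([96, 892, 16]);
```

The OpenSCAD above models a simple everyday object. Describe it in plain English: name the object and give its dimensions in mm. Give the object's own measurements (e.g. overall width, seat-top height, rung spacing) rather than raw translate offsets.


A bed frame 1984 mm long (x) by 892 mm wide (y). Four 59×59 mm corner posts, 377 mm tall, at the corners of the footprint. Four rails of 24 mm thickness and 190 mm height run between adjacent posts with their undersides at z = 166 mm, their outer faces flush with the outside of the frame (the two x-running rails run between the posts' inner faces; the two y-running rails run between the posts' inner faces). 10 slats, each 96 mm wide (x) and 16 mm thick, lie across the top of the two x-running rails, running the full 892 mm width of the frame in y; along x they sit between the end posts with a 82 mm gap after the −x posts and between neighbouring slats, leaving 86 mm before the +x posts.


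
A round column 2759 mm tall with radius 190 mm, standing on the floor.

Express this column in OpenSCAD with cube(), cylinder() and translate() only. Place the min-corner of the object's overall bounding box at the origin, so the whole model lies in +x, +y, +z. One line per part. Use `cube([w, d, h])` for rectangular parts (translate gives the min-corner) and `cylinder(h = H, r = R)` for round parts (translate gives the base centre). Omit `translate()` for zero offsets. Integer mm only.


translate([190, 190, 0]) cylinder(h = 2759, r = 190);


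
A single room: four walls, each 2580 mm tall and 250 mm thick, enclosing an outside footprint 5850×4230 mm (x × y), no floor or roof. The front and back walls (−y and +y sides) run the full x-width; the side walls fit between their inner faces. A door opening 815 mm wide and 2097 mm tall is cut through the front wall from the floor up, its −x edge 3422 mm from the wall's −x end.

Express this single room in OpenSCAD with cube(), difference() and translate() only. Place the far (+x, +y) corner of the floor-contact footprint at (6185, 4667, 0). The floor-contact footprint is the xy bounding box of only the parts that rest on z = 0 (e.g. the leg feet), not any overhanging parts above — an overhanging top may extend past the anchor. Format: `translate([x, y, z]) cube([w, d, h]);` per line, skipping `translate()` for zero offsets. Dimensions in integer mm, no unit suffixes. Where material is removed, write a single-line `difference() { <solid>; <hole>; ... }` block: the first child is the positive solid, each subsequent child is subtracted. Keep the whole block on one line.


difference() { translate([335, 437, 0]) cube([5850, 250, 2580]); translate([3757, 437, 0]) cube([815, 250, 2097]); }
translate([335, 4417, 0]) cube([5850, 250, 2580]);
translate([335, 687, 0]) cube([250, 3730, 2580]);
translate([5935, 687, 0]) cube([250, 3730, 2580]);


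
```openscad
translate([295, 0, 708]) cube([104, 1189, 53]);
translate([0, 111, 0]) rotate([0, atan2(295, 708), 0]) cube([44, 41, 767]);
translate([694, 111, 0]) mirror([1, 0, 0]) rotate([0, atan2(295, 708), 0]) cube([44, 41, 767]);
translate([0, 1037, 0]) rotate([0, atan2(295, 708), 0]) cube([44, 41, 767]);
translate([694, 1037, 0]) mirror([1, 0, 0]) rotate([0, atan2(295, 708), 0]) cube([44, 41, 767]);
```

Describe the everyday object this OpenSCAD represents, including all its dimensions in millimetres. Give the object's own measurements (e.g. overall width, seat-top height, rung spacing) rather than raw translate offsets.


A sawhorse. A 104×1189×53 mm beam (x, y, z) sits on two A-frame leg pairs. Each pair is two raked legs of 44×41 mm section (41 mm along y) splaying symmetrically in x. Each leg rises 708 mm vertically over 295 mm of horizontal reach and is 767 mm long along its own axis. Every leg's outer bottom edge rests on the floor and its outer top edge meets a bottom edge of the beam — the left legs (tilting toward +x) meet the beam's −x bottom edge, the right legs (their mirror images, tilting toward −x) meet its +x bottom edge — so the leg tops tuck under the beam, the beam's underside is 708 mm above the floor, and the feet are 694 mm apart outside-to-outside with the beam centred between them. The two leg pairs are set in 111 mm from either end of the beam.


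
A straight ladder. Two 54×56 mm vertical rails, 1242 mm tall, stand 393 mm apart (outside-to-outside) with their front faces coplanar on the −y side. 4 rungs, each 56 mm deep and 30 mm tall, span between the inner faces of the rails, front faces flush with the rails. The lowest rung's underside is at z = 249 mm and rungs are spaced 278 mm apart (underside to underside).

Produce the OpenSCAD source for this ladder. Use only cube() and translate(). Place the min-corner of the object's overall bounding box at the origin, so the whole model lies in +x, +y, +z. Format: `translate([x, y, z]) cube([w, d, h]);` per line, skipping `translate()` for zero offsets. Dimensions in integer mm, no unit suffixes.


cube([54, 56, 1242]);
translate([339, 0, 0]) cube([54, 56, 1242]);
translate([54, 0, 249]) cube([285, 56, 30]);
translate([54, 0, 527]) cube([285, 56, 30]);
translate([54, 0, 805]) cube([285, 56, 30]);
translate([54, 0, 1083]) cube([285, 56, 30]);


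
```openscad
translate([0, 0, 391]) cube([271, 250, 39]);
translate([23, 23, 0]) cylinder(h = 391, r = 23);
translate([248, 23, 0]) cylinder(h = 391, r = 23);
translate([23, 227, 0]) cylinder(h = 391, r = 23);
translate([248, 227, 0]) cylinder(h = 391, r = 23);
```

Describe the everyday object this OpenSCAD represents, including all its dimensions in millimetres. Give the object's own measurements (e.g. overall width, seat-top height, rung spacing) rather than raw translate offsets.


A simple wooden stool: a rectangular seat 271 mm (x) by 250 mm (y), 39 mm thick, top face at z = 430 mm, on four round legs, each 46 mm in diameter. The legs rest on z = 0, each leg's axis is inset half a diameter from the nearest pair of seat edges (so the leg's bounding box is flush with the corner).


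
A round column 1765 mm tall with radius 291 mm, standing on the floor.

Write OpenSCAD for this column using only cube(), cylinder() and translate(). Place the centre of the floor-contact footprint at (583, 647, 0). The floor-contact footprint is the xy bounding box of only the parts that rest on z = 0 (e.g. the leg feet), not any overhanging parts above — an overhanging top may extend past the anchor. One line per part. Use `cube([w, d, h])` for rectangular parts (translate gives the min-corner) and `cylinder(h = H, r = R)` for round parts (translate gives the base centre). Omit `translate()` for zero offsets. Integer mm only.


translate([583, 647, 0]) cylinder(h = 1765, r = 291);


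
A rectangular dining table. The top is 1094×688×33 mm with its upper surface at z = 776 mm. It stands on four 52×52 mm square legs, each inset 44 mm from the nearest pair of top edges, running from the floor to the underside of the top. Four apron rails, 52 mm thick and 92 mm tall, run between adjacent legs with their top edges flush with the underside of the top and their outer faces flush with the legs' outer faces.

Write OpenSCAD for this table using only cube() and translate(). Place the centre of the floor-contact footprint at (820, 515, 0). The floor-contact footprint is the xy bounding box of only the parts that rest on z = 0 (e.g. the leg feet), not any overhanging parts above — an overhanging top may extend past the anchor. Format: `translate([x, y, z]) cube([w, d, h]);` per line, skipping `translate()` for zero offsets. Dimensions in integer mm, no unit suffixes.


translate([273, 171, 743]) cube([1094, 688, 33]);
translate([317, 215, 0]) cube([52, 52, 743]);
translate([1271, 215, 0]) cube([52, 52, 743]);
translate([317, 763, 0]) cube([52, 52, 743]);
translate([1271, 763, 0]) cube([52, 52, 743]);
translate([369, 215, 651]) cube([902, 52, 92]);
translate([369, 763, 651]) cube([902, 52, 92]);
translate([317, 267, 651]) cube([52, 496, 92]);
translate([1271, 267, 651]) cube([52, 496, 92]);


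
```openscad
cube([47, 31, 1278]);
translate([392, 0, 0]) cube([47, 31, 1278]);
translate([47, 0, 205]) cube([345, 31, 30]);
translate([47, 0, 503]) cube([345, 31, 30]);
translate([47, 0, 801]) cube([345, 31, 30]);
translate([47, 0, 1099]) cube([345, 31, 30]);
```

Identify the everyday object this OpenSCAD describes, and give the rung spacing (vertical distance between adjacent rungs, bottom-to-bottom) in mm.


A ladder. The rung spacing is 298 mm.

Two tall 47×31 posts with 4 short bars between them — a ladder. Adjacent rungs sit at z = 205 and z = 503, so the spacing is 503 − 205 = 298 mm.


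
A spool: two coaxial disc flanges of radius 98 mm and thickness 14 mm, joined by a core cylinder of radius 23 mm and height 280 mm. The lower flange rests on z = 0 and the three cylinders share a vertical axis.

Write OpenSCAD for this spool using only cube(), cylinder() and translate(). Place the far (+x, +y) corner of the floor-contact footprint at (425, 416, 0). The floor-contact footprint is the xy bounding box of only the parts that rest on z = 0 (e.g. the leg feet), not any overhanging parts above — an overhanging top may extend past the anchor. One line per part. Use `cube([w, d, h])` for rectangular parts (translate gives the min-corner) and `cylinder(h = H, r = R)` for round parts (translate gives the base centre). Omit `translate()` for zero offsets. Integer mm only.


translate([327, 318, 0]) cylinder(h = 14, r = 98);
translate([327, 318, 14]) cylinder(h = 280, r = 23);
translate([327, 318, 294]) cylinder(h = 14, r = 98);


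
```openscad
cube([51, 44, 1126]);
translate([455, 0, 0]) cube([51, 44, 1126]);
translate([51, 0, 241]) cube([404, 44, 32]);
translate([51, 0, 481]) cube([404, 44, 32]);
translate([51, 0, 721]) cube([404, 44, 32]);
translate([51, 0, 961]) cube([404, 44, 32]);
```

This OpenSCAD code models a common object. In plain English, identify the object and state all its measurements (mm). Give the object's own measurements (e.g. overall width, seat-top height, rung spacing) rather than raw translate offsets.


A straight ladder. Two 51×44 mm vertical rails, 1126 mm tall, stand 506 mm apart (outside-to-outside) with their front faces coplanar on the −y side. 4 rungs, each 44 mm deep and 32 mm tall, span between the inner faces of the rails, front faces flush with the rails. The lowest rung's underside is at z = 241 mm and rungs are spaced 240 mm apart (underside to underside).


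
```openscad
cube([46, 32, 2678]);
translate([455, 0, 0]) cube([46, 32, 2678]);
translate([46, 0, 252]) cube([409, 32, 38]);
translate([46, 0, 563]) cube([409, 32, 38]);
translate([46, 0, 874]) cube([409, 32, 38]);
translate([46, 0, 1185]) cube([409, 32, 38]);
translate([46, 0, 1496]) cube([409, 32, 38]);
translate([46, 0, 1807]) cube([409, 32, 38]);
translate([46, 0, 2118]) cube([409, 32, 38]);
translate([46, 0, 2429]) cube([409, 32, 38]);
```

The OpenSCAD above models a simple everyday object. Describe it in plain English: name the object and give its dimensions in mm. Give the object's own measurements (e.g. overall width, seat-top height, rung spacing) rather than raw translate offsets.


A straight ladder. Two 46×32 mm vertical rails, 2678 mm tall, stand 501 mm apart (outside-to-outside) with their front faces coplanar on the −y side. 8 rungs, each 32 mm deep and 38 mm tall, span between the inner faces of the rails, front faces flush with the rails. The lowest rung's underside is at z = 252 mm and rungs are spaced 311 mm apart (underside to underside).


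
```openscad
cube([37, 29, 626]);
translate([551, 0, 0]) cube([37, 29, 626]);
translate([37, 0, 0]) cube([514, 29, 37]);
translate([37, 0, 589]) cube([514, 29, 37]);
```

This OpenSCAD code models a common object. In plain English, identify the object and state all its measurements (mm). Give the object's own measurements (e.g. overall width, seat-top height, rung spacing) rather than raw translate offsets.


A rectangular picture frame lying in the x–z plane (depth along y). The opening is 514 mm wide (x) by 552 mm tall (z), surrounded by a border 37 mm wide on all four sides. The frame is 29 mm deep and is made of two full-height vertical stiles with two horizontal rails fitted between them.


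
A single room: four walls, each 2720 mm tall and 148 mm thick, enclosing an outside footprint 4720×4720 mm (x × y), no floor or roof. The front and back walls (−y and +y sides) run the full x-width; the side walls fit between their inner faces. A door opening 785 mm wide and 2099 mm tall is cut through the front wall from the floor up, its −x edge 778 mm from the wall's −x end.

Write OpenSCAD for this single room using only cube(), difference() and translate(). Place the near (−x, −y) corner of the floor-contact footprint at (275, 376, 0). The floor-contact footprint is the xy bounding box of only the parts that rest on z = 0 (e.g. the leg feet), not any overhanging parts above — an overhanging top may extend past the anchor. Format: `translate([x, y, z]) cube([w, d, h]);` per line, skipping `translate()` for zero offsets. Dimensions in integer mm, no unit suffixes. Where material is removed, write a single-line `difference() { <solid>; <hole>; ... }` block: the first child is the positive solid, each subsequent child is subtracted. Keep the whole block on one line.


difference() { translate([275, 376, 0]) cube([4720, 148, 2720]); translate([1053, 376, 0]) cube([785, 148, 2099]); }
translate([275, 4948, 0]) cube([4720, 148, 2720]);
translate([275, 524, 0]) cube([148, 4424, 2720]);
translate([4847, 524, 0]) cube([148, 4424, 2720]);


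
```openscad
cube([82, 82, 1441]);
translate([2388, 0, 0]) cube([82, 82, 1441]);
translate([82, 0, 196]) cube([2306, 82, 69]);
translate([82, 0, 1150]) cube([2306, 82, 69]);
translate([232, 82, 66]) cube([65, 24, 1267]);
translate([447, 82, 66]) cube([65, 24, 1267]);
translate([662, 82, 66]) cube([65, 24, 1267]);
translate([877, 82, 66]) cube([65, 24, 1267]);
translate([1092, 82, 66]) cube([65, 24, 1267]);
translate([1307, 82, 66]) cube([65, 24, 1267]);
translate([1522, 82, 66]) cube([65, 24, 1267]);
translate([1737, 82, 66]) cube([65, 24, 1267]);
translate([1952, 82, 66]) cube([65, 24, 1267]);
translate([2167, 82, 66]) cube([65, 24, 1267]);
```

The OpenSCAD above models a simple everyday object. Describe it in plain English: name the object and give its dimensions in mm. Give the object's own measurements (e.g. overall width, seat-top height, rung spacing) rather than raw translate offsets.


A fence section. Two 82×82 mm posts, 1441 mm tall, stand on the floor with a clear span of 2306 mm between their inner faces. Two horizontal rails of 82×69 mm section span the gap between the posts with their undersides at z = 196 mm and z = 1150 mm, flush with the posts' −y face. 10 pickets, each 65 mm wide, 24 mm thick and 1267 mm tall, are fixed to the +y face of the rails with their bottoms at z = 66 mm, spaced across the span with a 150 mm gap after the −x post and between neighbouring pickets, with 156 mm left before the +x post.


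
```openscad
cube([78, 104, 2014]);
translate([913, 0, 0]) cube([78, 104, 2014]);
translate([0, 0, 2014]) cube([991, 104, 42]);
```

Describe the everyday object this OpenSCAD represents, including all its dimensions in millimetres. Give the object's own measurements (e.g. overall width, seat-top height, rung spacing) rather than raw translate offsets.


A door frame. The clear opening is 835 mm wide and 2014 mm high. Two 78 mm wide jambs, 104 mm deep, stand either side of the opening from the floor to the top of the opening. A 42 mm thick head sits across the top of both jambs, spanning the full outside width of the frame.


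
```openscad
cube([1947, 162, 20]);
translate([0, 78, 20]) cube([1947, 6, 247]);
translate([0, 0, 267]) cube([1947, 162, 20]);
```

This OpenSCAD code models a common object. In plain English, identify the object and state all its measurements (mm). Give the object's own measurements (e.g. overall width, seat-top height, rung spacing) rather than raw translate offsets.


An I-beam lying along x, 1947 mm long. Overall section height 287 mm. Two flanges 162 mm wide (y) and 20 mm thick, one on the floor and one at the top; a web 6 mm thick runs between them, centred on the flange width.


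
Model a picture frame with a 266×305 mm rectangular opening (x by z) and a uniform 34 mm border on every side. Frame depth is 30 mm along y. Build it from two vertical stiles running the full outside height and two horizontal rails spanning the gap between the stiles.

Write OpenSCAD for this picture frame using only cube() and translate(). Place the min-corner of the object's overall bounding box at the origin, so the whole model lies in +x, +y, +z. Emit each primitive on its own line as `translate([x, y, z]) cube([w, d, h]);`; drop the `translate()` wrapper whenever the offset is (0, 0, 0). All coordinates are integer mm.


cube([34, 30, 373]);
translate([300, 0, 0]) cube([34, 30, 373]);
translate([34, 0, 0]) cube([266, 30, 34]);
translate([34, 0, 339]) cube([266, 30, 34]);


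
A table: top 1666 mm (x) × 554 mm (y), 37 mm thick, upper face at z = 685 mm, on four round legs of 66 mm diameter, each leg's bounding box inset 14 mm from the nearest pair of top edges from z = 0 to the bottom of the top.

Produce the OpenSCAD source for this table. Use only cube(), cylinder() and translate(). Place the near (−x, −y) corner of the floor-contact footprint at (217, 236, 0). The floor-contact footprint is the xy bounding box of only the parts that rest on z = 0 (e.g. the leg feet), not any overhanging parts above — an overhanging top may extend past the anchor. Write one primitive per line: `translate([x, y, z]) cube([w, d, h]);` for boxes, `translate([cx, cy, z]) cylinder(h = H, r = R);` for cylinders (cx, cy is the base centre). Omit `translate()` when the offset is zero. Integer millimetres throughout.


translate([203, 222, 648]) cube([1666, 554, 37]);
translate([250, 269, 0]) cylinder(h = 648, r = 33);
translate([1822, 269, 0]) cylinder(h = 648, r = 33);
translate([250, 729, 0]) cylinder(h = 648, r = 33);
translate([1822, 729, 0]) cylinder(h = 648, r = 33);


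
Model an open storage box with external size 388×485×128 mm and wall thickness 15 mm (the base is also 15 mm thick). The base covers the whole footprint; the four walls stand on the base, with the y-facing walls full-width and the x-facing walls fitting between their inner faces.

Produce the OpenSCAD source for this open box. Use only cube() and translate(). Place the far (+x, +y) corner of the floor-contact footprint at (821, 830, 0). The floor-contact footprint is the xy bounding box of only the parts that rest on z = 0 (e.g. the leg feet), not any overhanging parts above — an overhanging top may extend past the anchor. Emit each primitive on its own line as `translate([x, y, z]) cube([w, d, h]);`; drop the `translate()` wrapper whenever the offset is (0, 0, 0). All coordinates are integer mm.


translate([433, 345, 0]) cube([388, 485, 15]);
translate([433, 345, 15]) cube([388, 15, 113]);
translate([433, 815, 15]) cube([388, 15, 113]);
translate([433, 360, 15]) cube([15, 455, 113]);
translate([806, 360, 15]) cube([15, 455, 113]);


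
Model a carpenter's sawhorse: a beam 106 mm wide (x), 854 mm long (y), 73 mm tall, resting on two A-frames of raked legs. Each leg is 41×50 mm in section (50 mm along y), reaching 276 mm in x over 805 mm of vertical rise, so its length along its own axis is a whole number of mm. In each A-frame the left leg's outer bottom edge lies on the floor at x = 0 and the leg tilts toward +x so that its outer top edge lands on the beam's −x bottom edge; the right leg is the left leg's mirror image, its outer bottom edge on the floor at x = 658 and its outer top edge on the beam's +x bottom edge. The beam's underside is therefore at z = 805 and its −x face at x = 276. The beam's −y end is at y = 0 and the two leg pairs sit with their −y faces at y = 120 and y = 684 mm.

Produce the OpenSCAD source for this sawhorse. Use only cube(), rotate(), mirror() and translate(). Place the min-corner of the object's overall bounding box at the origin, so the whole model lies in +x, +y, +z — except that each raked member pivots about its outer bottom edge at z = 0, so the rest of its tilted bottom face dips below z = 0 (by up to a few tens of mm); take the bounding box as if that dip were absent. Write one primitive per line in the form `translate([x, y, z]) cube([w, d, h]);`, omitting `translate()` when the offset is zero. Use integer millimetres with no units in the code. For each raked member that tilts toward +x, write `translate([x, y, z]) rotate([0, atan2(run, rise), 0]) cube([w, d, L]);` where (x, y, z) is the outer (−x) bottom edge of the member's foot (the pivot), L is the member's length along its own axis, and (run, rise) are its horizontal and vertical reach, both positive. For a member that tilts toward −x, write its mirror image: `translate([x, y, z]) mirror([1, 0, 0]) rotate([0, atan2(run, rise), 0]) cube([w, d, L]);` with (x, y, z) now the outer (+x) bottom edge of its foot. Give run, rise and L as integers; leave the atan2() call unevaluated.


// leg length = √(276² + 805²) = 851
// right-leg outer foot x = 2·276 + 106 = 658
// beam min-corner = (276, 0, 805)
translate([276, 0, 805]) cube([106, 854, 73]);
translate([0, 120, 0]) rotate([0, atan2(276, 805), 0]) cube([41, 50, 851]);
translate([658, 120, 0]) mirror([1, 0, 0]) rotate([0, atan2(276, 805), 0]) cube([41, 50, 851]);
translate([0, 684, 0]) rotate([0, atan2(276, 805), 0]) cube([41, 50, 851]);
translate([658, 684, 0]) mirror([1, 0, 0]) rotate([0, atan2(276, 805), 0]) cube([41, 50, 851]);


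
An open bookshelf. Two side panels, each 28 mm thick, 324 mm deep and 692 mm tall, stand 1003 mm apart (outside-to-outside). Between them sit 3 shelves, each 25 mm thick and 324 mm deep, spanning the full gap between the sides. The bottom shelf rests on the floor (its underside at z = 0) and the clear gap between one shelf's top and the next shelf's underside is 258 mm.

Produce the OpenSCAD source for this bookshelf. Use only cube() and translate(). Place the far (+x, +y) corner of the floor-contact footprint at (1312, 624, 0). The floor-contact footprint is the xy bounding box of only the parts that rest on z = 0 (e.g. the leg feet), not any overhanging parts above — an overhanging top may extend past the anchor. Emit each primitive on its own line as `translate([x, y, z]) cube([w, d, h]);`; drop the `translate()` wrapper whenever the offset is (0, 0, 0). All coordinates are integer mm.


translate([309, 300, 0]) cube([28, 324, 692]);
translate([1284, 300, 0]) cube([28, 324, 692]);
translate([337, 300, 0]) cube([947, 324, 25]);
translate([337, 300, 283]) cube([947, 324, 25]);
translate([337, 300, 566]) cube([947, 324, 25]);


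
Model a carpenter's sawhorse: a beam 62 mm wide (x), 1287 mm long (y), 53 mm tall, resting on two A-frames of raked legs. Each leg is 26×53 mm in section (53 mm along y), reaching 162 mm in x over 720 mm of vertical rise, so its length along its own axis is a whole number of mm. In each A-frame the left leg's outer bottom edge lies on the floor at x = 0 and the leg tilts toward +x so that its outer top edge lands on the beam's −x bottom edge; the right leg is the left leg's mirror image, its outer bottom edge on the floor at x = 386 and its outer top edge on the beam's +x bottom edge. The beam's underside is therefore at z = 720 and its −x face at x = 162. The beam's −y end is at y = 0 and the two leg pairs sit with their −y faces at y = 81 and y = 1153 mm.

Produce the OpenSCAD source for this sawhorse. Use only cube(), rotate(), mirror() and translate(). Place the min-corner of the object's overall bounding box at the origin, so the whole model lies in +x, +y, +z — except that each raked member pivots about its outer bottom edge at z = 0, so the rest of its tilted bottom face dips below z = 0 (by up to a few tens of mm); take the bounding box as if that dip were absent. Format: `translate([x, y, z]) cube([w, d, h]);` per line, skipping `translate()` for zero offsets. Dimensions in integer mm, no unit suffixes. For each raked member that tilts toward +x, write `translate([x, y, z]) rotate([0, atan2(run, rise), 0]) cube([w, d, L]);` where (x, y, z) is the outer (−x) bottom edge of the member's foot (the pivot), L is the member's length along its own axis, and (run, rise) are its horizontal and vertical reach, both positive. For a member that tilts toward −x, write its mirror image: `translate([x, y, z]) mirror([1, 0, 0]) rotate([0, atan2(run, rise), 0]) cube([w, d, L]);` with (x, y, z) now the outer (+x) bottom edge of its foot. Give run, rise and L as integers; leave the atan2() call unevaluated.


translate([162, 0, 720]) cube([62, 1287, 53]);
translate([0, 81, 0]) rotate([0, atan2(162, 720), 0]) cube([26, 53, 738]);
translate([386, 81, 0]) mirror([1, 0, 0]) rotate([0, atan2(162, 720), 0]) cube([26, 53, 738]);
translate([0, 1153, 0]) rotate([0, atan2(162, 720), 0]) cube([26, 53, 738]);
translate([386, 1153, 0]) mirror([1, 0, 0]) rotate([0, atan2(162, 720), 0]) cube([26, 53, 738]);


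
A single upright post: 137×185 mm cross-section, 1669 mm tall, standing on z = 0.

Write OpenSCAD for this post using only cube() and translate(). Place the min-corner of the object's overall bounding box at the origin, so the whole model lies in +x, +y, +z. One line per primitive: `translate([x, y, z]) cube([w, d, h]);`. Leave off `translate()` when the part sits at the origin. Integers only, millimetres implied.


cube([137, 185, 1669]);


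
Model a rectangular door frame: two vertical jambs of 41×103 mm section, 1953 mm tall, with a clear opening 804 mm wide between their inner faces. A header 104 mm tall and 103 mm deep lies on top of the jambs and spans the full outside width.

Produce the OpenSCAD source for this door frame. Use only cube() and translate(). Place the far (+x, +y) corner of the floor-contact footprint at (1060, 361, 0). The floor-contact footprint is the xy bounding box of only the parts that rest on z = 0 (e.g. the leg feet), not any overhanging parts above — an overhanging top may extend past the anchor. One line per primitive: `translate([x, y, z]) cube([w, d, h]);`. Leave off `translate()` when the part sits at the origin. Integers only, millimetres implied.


translate([174, 258, 0]) cube([41, 103, 1953]);
translate([1019, 258, 0]) cube([41, 103, 1953]);
translate([174, 258, 1953]) cube([886, 103, 104]);


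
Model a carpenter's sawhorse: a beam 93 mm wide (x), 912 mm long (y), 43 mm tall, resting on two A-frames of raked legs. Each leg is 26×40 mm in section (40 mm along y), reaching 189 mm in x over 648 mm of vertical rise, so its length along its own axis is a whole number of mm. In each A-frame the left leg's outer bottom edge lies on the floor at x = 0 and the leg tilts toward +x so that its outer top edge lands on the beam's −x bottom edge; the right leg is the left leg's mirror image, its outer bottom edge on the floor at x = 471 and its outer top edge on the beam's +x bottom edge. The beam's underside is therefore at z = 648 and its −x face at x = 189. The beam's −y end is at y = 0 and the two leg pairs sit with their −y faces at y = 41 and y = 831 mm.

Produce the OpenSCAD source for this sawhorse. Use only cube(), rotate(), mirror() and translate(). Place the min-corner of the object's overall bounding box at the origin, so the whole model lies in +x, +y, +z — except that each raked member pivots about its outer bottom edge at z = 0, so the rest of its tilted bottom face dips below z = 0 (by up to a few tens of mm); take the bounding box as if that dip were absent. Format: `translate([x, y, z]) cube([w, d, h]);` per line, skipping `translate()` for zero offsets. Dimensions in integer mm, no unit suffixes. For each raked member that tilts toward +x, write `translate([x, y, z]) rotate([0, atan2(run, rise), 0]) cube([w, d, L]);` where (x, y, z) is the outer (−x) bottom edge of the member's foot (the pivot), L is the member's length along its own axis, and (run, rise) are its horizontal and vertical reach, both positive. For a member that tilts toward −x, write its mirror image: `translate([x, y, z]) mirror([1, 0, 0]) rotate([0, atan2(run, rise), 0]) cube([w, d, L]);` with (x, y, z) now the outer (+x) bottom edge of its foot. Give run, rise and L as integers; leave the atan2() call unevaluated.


// leg length = √(189² + 648²) = 675
// right-leg outer foot x = 2·189 + 93 = 471
// beam min-corner = (189, 0, 648)
translate([189, 0, 648]) cube([93, 912, 43]);
translate([0, 41, 0]) rotate([0, atan2(189, 648), 0]) cube([26, 40, 675]);
translate([471, 41, 0]) mirror([1, 0, 0]) rotate([0, atan2(189, 648), 0]) cube([26, 40, 675]);
translate([0, 831, 0]) rotate([0, atan2(189, 648), 0]) cube([26, 40, 675]);
translate([471, 831, 0]) mirror([1, 0, 0]) rotate([0, atan2(189, 648), 0]) cube([26, 40, 675]);


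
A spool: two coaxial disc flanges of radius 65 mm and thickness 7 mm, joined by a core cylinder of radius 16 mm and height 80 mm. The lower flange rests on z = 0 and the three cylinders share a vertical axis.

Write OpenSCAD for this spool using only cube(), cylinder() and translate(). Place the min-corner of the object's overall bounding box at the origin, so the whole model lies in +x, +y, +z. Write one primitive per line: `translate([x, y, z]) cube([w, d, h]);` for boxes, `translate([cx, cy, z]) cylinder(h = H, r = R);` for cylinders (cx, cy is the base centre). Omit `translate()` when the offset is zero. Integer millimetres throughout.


translate([65, 65, 0]) cylinder(h = 7, r = 65);
translate([65, 65, 7]) cylinder(h = 80, r = 16);
translate([65, 65, 87]) cylinder(h = 7, r = 65);


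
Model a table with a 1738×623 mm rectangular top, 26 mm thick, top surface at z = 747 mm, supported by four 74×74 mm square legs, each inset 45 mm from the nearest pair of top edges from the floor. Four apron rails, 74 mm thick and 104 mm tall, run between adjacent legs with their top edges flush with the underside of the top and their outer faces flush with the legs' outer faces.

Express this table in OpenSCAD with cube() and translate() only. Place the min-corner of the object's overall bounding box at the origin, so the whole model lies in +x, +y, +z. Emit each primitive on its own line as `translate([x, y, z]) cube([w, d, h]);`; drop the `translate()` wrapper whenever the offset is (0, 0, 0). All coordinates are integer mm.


translate([0, 0, 721]) cube([1738, 623, 26]);
translate([45, 45, 0]) cube([74, 74, 721]);
translate([1619, 45, 0]) cube([74, 74, 721]);
translate([45, 504, 0]) cube([74, 74, 721]);
translate([1619, 504, 0]) cube([74, 74, 721]);
translate([119, 45, 617]) cube([1500, 74, 104]);
translate([119, 504, 617]) cube([1500, 74, 104]);
translate([45, 119, 617]) cube([74, 385, 104]);
translate([1619, 119, 617]) cube([74, 385, 104]);


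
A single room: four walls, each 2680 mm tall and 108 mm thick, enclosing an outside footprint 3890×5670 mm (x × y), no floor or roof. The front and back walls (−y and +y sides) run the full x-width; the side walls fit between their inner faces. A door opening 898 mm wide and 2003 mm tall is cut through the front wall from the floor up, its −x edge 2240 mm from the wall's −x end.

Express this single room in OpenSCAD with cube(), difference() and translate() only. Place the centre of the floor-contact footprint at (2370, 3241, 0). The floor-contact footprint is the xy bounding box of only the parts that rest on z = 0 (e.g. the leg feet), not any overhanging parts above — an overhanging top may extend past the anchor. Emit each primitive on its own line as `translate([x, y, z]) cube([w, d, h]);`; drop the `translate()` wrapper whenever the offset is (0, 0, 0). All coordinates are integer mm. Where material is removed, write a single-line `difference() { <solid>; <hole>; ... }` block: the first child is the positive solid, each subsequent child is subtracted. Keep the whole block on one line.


difference() { translate([425, 406, 0]) cube([3890, 108, 2680]); translate([2665, 406, 0]) cube([898, 108, 2003]); }
translate([425, 5968, 0]) cube([3890, 108, 2680]);
translate([425, 514, 0]) cube([108, 5454, 2680]);
translate([4207, 514, 0]) cube([108, 5454, 2680]);


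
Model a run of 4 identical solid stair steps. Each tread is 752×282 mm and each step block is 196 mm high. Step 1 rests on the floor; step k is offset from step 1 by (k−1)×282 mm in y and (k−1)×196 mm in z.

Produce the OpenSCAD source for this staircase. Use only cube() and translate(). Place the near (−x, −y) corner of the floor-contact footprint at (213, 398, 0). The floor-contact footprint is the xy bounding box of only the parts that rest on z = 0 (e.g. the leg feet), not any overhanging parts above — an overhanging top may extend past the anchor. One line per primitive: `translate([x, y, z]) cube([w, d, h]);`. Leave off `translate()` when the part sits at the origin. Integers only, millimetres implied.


translate([213, 398, 0]) cube([752, 282, 196]);
translate([213, 680, 196]) cube([752, 282, 196]);
translate([213, 962, 392]) cube([752, 282, 196]);
translate([213, 1244, 588]) cube([752, 282, 196]);


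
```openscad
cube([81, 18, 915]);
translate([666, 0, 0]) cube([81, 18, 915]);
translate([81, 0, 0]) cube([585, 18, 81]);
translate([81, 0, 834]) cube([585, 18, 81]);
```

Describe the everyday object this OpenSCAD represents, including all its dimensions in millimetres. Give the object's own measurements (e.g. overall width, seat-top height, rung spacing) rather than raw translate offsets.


A rectangular picture frame lying in the x–z plane (depth along y). The opening is 585 mm wide (x) by 753 mm tall (z), surrounded by a border 81 mm wide on all four sides. The frame is 18 mm deep and is made of two full-height vertical stiles with two horizontal rails fitted between them.
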